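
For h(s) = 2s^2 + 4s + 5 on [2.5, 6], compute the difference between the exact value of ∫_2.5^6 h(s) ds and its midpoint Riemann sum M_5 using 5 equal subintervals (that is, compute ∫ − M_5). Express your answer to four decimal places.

Exact integral: ∫_2.5^6 h(s) ds ≈ 210.583333.
M_5 = 210.2975.
Error ≈ 210.583333 − 210.2975 ≈ 0.2858.

0.2858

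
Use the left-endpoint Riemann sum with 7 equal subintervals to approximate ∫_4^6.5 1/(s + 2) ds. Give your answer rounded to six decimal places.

Δs = (6.5 − 4)/7 = 5/14.
Left endpoints: 4, 61/14, 33/7, 71/14, 38/7, 81/14, 43/7.
f(4) = 1/6, f(61/14) = 14/89, f(33/7) = 7/47, f(71/14) = 14/99, f(38/7) = 7/52, f(81/14) = 14/109, f(43/7) = 7/57.
Sum = Δs · [f(4) + f(61/14) + f(33/7) + ...].
Sum ≈ 0.357208.

0.357208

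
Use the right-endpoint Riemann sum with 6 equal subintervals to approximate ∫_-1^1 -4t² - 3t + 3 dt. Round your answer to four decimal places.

2.1852

Δt = (1 − (-1))/6 = 1/3.
Right endpoints: -2/3, -1/3, 0, 1/3, 2/3, 1.
f(-2/3) = 29/9, f(-1/3) = 32/9, f(0) = 3, f(1/3) = 14/9, f(2/3) = -7/9, f(1) = -4.
Sum = Δt · [f(-2/3) + f(-1/3) + f(0) + ...].
Sum ≈ 2.1852.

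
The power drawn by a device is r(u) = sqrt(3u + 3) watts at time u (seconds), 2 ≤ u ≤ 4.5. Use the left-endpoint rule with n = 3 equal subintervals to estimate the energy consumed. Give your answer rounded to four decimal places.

Δu = (4.5 − 2)/3 = 5/6.
Left endpoints: 2, 17/6, 11/3.
r(2) ≈ 3.0000, r(17/6) ≈ 3.3912, r(11/3) ≈ 3.7417.
Sum = Δu · [r(2) + r(17/6) + r(11/3)].
Sum ≈ 8.4440.

8.4440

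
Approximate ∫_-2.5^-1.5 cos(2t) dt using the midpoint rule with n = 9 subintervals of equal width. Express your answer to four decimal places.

Δt = (-1.5 − (-2.5))/9 = 1/9.
Midpoints: -22/9, -7/3, -20/9, -19/9, -2, -17/9, -16/9, -5/3, -14/9.
f(-22/9) ≈ 0.1756, f(-7/3) ≈ -0.0457, f(-20/9) ≈ -0.2647, f(-19/9) ≈ -0.4708, f(-2) ≈ -0.6536, f(-17/9) ≈ -0.8044, f(-16/9) ≈ -0.9155, f(-5/3) ≈ -0.9817, f(-14/9) ≈ -0.9995.
Sum = Δt · [f(-22/9) + f(-7/3) + f(-20/9) + ...].
Sum ≈ -0.5512.

-0.5512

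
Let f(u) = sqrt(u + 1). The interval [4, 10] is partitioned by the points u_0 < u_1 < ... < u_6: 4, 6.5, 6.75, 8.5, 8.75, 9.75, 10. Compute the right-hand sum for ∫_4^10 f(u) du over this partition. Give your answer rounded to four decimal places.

17.8249

Subinterval widths: 2.5, 0.25, 1.75, 0.25, 1, 0.25.
Right endpoints: 6.5, 6.75, 8.5, 8.75, 9.75, 10.
f(6.5) ≈ 2.7386, f(6.75) ≈ 2.7839, f(8.5) ≈ 3.0822, f(8.75) ≈ 3.1225, f(9.75) ≈ 3.2787, f(10) ≈ 3.3166.
Sum = Σ Δu_i · f(u_i).
Sum ≈ 17.8249.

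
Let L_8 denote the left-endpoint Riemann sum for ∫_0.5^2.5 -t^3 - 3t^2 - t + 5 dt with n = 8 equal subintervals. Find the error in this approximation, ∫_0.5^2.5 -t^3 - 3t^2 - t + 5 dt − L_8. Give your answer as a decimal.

Exact integral: ∫_0.5^2.5 f(t) dt = -18.25.
L_8 = -13.96875.
Error = -18.25 − (-13.96875) = -4.28125.

-4.28125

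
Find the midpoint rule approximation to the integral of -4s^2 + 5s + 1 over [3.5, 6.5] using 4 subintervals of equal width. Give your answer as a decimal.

Δs = (6.5 − 3.5)/4 = 0.75.
Midpoints: 3.875, 4.625, 5.375, 6.125.
f(3.875) = -39.6875, f(4.625) = -61.4375, f(5.375) = -87.6875, f(6.125) = -118.4375.
Sum = Δs · [f(3.875) + f(4.625) + f(5.375) + f(6.125)].
Sum = -230.4375.

-230.4375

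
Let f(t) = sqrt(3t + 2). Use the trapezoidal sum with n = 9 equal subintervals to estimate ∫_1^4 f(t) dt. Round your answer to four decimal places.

Δt = (4 − 1)/9 = 1/3.
f(1) ≈ 2.2361, f(4/3) ≈ 2.4495, f(5/3) ≈ 2.6458, f(2) ≈ 2.8284, f(7/3) ≈ 3.0000, f(8/3) ≈ 3.1623, f(3) ≈ 3.3166, f(10/3) ≈ 3.4641, f(11/3) ≈ 3.6056, f(4) ≈ 3.7417.
T_9 = (Δt/2)·[f(t_0) + 2f(t_1) + ... + 2f(t_{8}) + f(t_9)].
Sum ≈ 9.1537.

9.1537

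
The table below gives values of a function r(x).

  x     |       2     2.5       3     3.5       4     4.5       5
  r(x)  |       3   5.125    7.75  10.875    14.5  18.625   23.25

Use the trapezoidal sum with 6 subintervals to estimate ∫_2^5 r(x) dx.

Δx = 0.5.
T_6 = (0.5/2)·[3 + 2·5.125 + 2·7.75 + 2·10.875 + 2·14.5 + 2·18.625 + 23.25] = 35.

35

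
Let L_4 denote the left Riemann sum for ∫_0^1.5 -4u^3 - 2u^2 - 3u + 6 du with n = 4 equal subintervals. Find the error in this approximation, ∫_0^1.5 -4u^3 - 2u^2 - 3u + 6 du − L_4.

Exact integral: ∫_0^1.5 f(u) du = -1.6875.
L_4 = 2.14453125.
Error = -1.6875 − 2.14453125 = -3.83203125.

-3.83203125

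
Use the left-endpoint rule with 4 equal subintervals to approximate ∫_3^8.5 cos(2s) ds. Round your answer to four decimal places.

0.7563

Δs = (8.5 − 3)/4 = 1.375.
Left endpoints: 3, 4.375, 5.75, 7.125.
f(3) ≈ 0.9602, f(4.375) ≈ -0.7808, f(5.75) ≈ 0.4833, f(7.125) ≈ -0.1126.
Sum = Δs · [f(3) + f(4.375) + f(5.75) + f(7.125)].
Sum ≈ 0.7563.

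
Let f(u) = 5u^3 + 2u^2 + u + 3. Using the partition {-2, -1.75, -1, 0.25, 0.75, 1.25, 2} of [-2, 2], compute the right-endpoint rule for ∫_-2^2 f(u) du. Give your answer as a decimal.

50.5234375

Subinterval widths: 0.25, 0.75, 1.25, 0.5, 0.5, 0.75.
Right endpoints: -1.75, -1, 0.25, 0.75, 1.25, 2.
f(-1.75) = -19.421875, f(-1) = -1, f(0.25) = 3.453125, f(0.75) = 6.984375, f(1.25) = 17.140625, f(2) = 53.
Sum = Σ Δu_i · f(u_i).
Sum = 50.5234375.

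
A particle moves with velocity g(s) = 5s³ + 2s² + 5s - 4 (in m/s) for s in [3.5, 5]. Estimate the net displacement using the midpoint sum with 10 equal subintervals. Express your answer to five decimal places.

Δs = (5 − 3.5)/10 = 0.15.
Midpoints: 3.575, 3.725, 3.875, 4.025, 4.175, 4.325, 4.475, 4.625, 4.775, 4.925.
g(3.575) = 3428991/12800, g(3.725) = 770073/2560, g(3.875) = 172203/512, g(4.025) = 4794417/12800, g(4.175) = 5319687/12800, g(4.325) = 5882181/12800, g(4.475) = 1296639/2560, g(4.625) = 284961/512, g(4.775) = 7805967/12800, g(4.925) = 8530317/12800.
Sum = Δs · [g(3.575) + g(3.725) + g(3.875) + ...].
Sum ≈ 674.11195.

674.11195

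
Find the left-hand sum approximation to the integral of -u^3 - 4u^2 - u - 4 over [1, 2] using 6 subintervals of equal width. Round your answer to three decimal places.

-16.956

Δu = (2 − 1)/6 = 1/6.
Left endpoints: 1, 7/6, 4/3, 1.5, 5/3, 11/6.
f(1) = -10, f(7/6) = -2635/216, f(4/3) = -400/27, f(1.5) = -17.875, f(5/3) = -578/27, f(11/6) = -5495/216.
Sum = Δu · [f(1) + f(7/6) + f(4/3) + ...].
Sum ≈ -16.956.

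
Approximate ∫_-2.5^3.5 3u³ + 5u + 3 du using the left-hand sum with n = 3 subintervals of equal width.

Δu = (3.5 − (-2.5))/3 = 2.
Left endpoints: -2.5, -0.5, 1.5.
f(-2.5) = -56.375, f(-0.5) = 0.125, f(1.5) = 20.625.
Sum = Δu · [f(-2.5) + f(-0.5) + f(1.5)].
Sum = -71.25.

-71.25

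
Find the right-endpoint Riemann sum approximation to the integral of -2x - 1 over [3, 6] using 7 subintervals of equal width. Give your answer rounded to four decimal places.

Δx = (6 − 3)/7 = 3/7.
Right endpoints: 24/7, 27/7, 30/7, 33/7, 36/7, 39/7, 6.
f(24/7) = -55/7, f(27/7) = -61/7, f(30/7) = -67/7, f(33/7) = -73/7, f(36/7) = -79/7, f(39/7) = -85/7, f(6) = -13.
Sum = Δx · [f(24/7) + f(27/7) + f(30/7) + ...].
Sum ≈ -31.2857.

-31.2857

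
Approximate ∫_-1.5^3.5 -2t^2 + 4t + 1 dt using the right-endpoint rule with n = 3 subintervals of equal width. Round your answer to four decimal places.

-10.4630

Δt = (3.5 − (-1.5))/3 = 5/3.
Right endpoints: 1/6, 11/6, 3.5.
f(1/6) = 29/18, f(11/6) = 29/18, f(3.5) = -9.5.
Sum = Δt · [f(1/6) + f(11/6) + f(3.5)].
Sum ≈ -10.4630.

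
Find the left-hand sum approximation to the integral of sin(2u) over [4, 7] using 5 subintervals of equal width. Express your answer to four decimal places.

Δu = (7 − 4)/5 = 0.6.
Left endpoints: 4, 4.6, 5.2, 5.8, 6.4.
f(4) ≈ 0.9894, f(4.6) ≈ 0.2229, f(5.2) ≈ -0.8278, f(5.8) ≈ -0.8228, f(6.4) ≈ 0.2315.
Sum = Δu · [f(4) + f(4.6) + f(5.2) + f(5.8) + f(6.4)].
Sum ≈ -0.1241.

-0.1241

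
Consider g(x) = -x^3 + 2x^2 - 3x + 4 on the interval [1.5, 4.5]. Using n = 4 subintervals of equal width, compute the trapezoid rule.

-59.71875

Δx = (4.5 − 1.5)/4 = 0.75.
g(1.5) = 0.625, g(2.25) = -4.015625, g(3) = -14, g(3.75) = -31.859375, g(4.5) = -60.125.
T_4 = (Δx/2)·[g(x_0) + 2g(x_1) + 2g(x_2) + 2g(x_3) + g(x_4)].
Sum = -59.71875.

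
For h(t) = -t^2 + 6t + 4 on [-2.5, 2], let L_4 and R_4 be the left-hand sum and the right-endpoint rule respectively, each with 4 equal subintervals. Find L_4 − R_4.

L_4 = -14.02734375.
R_4 = 18.87890625.
L_4 − R_4 = -32.90625.

-32.90625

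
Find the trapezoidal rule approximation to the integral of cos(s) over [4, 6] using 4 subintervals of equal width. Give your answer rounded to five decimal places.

Δs = (6 − 4)/4 = 0.5.
f(4) ≈ -0.65364, f(4.5) ≈ -0.21080, f(5) ≈ 0.28366, f(5.5) ≈ 0.70867, f(6) ≈ 0.96017.
T_4 = (Δs/2)·[f(s_0) + 2f(s_1) + 2f(s_2) + 2f(s_3) + f(s_4)].
Sum ≈ 0.46740.

0.46740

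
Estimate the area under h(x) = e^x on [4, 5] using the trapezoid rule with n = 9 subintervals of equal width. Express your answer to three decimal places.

Δx = (5 − 4)/9 = 1/9.
h(4) ≈ 54.598, h(37/9) ≈ 61.014, h(38/9) ≈ 68.185, h(13/3) ≈ 76.198, h(40/9) ≈ 85.153, h(41/9) ≈ 95.160, h(14/3) ≈ 106.343, h(43/9) ≈ 118.840, h(44/9) ≈ 132.806, h(5) ≈ 148.413.
T_9 = (Δx/2)·[h(x_0) + 2h(x_1) + ... + 2h(x_{8}) + h(x_9)].
Sum ≈ 93.912.

93.912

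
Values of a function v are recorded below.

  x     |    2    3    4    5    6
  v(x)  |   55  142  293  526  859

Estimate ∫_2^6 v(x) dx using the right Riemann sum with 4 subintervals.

Δx = 1.
Sum = 1·[142 + 293 + 526 + 859] = 1820.

1820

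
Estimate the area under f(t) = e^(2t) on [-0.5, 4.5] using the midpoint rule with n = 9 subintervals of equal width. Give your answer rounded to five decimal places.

3850.22233

Δt = (4.5 − (-0.5))/9 = 5/9.
Midpoints: -2/9, 1/3, 8/9, 13/9, 2, 23/9, 28/9, 11/3, 38/9.
f(-2/9) ≈ 0.64118, f(1/3) ≈ 1.94773, f(8/9) ≈ 5.91669, f(13/9) ≈ 17.97333, f(2) ≈ 54.59815, f(23/9) ≈ 165.85454, f(28/9) ≈ 503.82159, f(11/3) ≈ 1530.47486, f(38/9) ≈ 4649.17212.
Sum = Δt · [f(-2/9) + f(1/3) + f(8/9) + ...].
Sum ≈ 3850.22233.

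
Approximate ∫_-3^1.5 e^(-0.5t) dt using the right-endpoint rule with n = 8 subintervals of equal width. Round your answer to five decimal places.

Δt = (1.5 − (-3))/8 = 0.5625.
Right endpoints: -2.4375, -1.875, -1.3125, -0.75, -0.1875, 0.375, 0.9375, 1.5.
f(-2.4375) ≈ 3.38296, f(-1.875) ≈ 2.55359, f(-1.3125) ≈ 1.92755, f(-0.75) ≈ 1.45499, f(-0.1875) ≈ 1.09829, f(0.375) ≈ 0.82903, f(0.9375) ≈ 0.62578, f(1.5) ≈ 0.47237.
Sum = Δt · [f(-2.4375) + f(-1.875) + f(-1.3125) + ...].
Sum ≈ 6.94381.

6.94381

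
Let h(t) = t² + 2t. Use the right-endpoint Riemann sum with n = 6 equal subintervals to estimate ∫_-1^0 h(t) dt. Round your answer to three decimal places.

Δt = (0 − (-1))/6 = 1/6.
Right endpoints: -5/6, -2/3, -0.5, -1/3, -1/6, 0.
h(-5/6) = -35/36, h(-2/3) = -8/9, h(-0.5) = -0.75, h(-1/3) = -5/9, h(-1/6) = -11/36, h(0) = 0.
Sum = Δt · [h(-5/6) + h(-2/3) + h(-0.5) + ...].
Sum ≈ -0.579.

-0.579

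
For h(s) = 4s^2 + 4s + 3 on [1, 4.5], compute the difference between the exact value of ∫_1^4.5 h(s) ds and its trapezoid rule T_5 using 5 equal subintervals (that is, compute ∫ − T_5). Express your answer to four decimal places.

-1.1433

Exact integral: ∫_1^4.5 h(s) ds ≈ 169.166667.
T_5 = 170.31.
Error ≈ 169.166667 − 170.31 ≈ -1.1433.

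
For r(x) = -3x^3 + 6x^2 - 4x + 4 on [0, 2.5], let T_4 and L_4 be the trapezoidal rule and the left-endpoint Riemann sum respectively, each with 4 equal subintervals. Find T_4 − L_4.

-6.0546875

T_4 ≈ -1.401367.
L_4 ≈ 4.653320.
T_4 − L_4 = -6.0546875.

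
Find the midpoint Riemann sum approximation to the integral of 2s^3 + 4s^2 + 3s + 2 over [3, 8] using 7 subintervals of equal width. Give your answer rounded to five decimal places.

Δs = (8 − 3)/7 = 5/7.
Midpoints: 47/14, 57/14, 67/14, 5.5, 87/14, 97/14, 107/14.
f(47/14) = 182237/1372, f(57/14) = 295667/1372, f(67/14) = 448897/1372, f(5.5) = 472.25, f(87/14) = 898757/1372, f(97/14) = 1207387/1372, f(107/14) = 1579817/1372.
Sum = Δs · [f(47/14) + f(57/14) + f(67/14) + ...].
Sum ≈ 2738.80102.

2738.80102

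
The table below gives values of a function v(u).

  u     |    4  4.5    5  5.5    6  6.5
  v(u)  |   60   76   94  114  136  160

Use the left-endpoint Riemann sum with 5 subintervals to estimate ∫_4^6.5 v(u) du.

Δu = 0.5.
Sum = 0.5·[60 + 76 + 94 + 114 + 136] = 240.

240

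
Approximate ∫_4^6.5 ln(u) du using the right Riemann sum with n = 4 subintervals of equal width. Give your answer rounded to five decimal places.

Δu = (6.5 − 4)/4 = 0.625.
Right endpoints: 4.625, 5.25, 5.875, 6.5.
f(4.625) ≈ 1.53148, f(5.25) ≈ 1.65823, f(5.875) ≈ 1.77071, f(6.5) ≈ 1.87180.
Sum = Δu · [f(4.625) + f(5.25) + f(5.875) + f(6.5)].
Sum ≈ 4.27013.

4.27013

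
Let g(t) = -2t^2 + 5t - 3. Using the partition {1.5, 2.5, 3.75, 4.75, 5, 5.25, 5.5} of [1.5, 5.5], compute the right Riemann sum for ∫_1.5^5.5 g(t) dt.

-66.8125

Subinterval widths: 1, 1.25, 1, 0.25, 0.25, 0.25.
Right endpoints: 2.5, 3.75, 4.75, 5, 5.25, 5.5.
g(2.5) = -3, g(3.75) = -12.375, g(4.75) = -24.375, g(5) = -28, g(5.25) = -31.875, g(5.5) = -36.
Sum = Σ Δt_i · g(t_i).
Sum = -66.8125.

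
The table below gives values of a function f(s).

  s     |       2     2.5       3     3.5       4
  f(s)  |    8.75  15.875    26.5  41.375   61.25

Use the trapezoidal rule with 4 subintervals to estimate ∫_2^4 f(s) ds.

Δs = 0.5.
T_4 = (0.5/2)·[8.75 + 2·15.875 + 2·26.5 + 2·41.375 + 61.25] = 59.375.

59.375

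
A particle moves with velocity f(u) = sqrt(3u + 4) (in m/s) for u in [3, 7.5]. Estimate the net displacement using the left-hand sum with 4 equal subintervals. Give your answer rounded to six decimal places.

Δu = (7.5 − 3)/4 = 1.125.
Left endpoints: 3, 4.125, 5.25, 6.375.
f(3) ≈ 3.605551, f(4.125) ≈ 4.046604, f(5.25) ≈ 4.444097, f(6.375) ≈ 4.808846.
Sum = Δu · [f(3) + f(4.125) + f(5.25) + f(6.375)].
Sum ≈ 19.018235.

19.018235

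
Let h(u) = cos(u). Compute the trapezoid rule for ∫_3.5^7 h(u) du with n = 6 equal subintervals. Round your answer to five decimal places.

Δu = (7 − 3.5)/6 = 7/12.
h(3.5) ≈ -0.93646, h(49/12) ≈ -0.58838, h(14/3) ≈ -0.04571, h(5.25) ≈ 0.51209, h(35/6) ≈ 0.90051, h(77/12) ≈ 0.99110, h(7) ≈ 0.75390.
T_6 = (Δu/2)·[h(u_0) + 2h(u_1) + ... + 2h(u_{5}) + h(u_6)].
Sum ≈ 0.97903.

0.97903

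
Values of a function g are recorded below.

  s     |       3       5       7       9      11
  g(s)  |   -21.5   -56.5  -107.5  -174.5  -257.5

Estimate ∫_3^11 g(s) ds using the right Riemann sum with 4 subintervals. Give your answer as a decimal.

-1192

Δs = 2.
Sum = 2·[(-56.5) + (-107.5) + (-174.5) + (-257.5)] = -1192.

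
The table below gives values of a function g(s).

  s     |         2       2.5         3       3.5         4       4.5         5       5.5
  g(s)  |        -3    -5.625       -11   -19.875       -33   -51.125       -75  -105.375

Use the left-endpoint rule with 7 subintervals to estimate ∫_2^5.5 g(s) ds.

Δs = 0.5.
Sum = 0.5·[(-3) + (-5.625) + (-11) + (-19.875) + (-33) + (-51.125) + (-75)] = -99.3125.

-99.3125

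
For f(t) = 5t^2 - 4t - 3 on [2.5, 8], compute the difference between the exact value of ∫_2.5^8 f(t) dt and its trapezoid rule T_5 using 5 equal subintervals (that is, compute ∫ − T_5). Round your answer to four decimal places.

Exact integral: ∫_2.5^8 f(t) dt ≈ 695.291667.
T_5 = 700.8375.
Error ≈ 695.291667 − 700.8375 ≈ -5.5458.

-5.5458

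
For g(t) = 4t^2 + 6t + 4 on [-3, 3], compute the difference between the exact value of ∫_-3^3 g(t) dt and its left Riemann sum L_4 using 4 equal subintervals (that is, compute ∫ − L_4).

18

Exact integral: ∫_-3^3 g(t) dt = 96.
L_4 = 78.
Error = 96 − 78 = 18.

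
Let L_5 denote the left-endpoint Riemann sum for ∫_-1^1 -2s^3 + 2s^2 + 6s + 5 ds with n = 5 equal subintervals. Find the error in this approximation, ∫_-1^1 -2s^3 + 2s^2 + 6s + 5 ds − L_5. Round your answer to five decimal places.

1.49333

Exact integral: ∫_-1^1 f(s) ds ≈ 11.3333333.
L_5 = 9.84.
Error ≈ 11.3333333 − 9.84 ≈ 1.49333.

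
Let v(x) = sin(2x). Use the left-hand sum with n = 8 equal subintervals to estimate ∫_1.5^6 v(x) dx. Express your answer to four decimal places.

-0.6275

Δx = (6 − 1.5)/8 = 0.5625.
Left endpoints: 1.5, 2.0625, 2.625, 3.1875, 3.75, 4.3125, 4.875, 5.4375.
v(1.5) ≈ 0.1411, v(2.0625) ≈ -0.8324, v(2.625) ≈ -0.8589, v(3.1875) ≈ 0.0917, v(3.75) ≈ 0.9380, v(4.3125) ≈ 0.7172, v(4.875) ≈ -0.3195, v(5.4375) ≈ -0.9927.
Sum = Δx · [v(1.5) + v(2.0625) + v(2.625) + ...].
Sum ≈ -0.6275.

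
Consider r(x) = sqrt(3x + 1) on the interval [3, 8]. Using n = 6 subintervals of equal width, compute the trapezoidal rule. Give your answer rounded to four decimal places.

Δx = (8 − 3)/6 = 5/6.
r(3) ≈ 3.1623, r(23/6) ≈ 3.5355, r(14/3) ≈ 3.8730, r(5.5) ≈ 4.1833, r(19/3) ≈ 4.4721, r(43/6) ≈ 4.7434, r(8) ≈ 5.0000.
T_6 = (Δx/2)·[r(x_0) + 2r(x_1) + ... + 2r(x_{5}) + r(x_6)].
Sum ≈ 20.7404.

20.7404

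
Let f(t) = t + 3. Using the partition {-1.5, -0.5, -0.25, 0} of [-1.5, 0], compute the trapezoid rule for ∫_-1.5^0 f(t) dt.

3.375

Subinterval widths: 1, 0.25, 0.25.
f(-1.5) = 1.5, f(-0.5) = 2.5, f(-0.25) = 2.75, f(0) = 3.
On each subinterval the trapezoid contributes (Δt_i/2)·[f(t_{i-1}) + f(t_i)].
Sum = 3.375.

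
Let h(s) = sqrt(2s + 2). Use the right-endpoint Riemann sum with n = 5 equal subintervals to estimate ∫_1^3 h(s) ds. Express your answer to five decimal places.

Δs = (3 − 1)/5 = 0.4.
Right endpoints: 1.4, 1.8, 2.2, 2.6, 3.
h(1.4) ≈ 2.19089, h(1.8) ≈ 2.36643, h(2.2) ≈ 2.52982, h(2.6) ≈ 2.68328, h(3) ≈ 2.82843.
Sum = Δs · [h(1.4) + h(1.8) + h(2.2) + h(2.6) + h(3)].
Sum ≈ 5.03954.

5.03954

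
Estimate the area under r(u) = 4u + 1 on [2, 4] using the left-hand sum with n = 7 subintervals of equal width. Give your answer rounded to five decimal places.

Δu = (4 − 2)/7 = 2/7.
Left endpoints: 2, 16/7, 18/7, 20/7, 22/7, 24/7, 26/7.
r(2) = 9, r(16/7) = 71/7, r(18/7) = 79/7, r(20/7) = 87/7, r(22/7) = 95/7, r(24/7) = 103/7, r(26/7) = 111/7.
Sum = Δu · [r(2) + r(16/7) + r(18/7) + ...].
Sum ≈ 24.85714.

24.85714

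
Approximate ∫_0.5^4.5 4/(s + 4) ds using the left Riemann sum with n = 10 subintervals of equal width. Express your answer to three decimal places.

2.630

Δs = (4.5 − 0.5)/10 = 0.4.
Left endpoints: 0.5, 0.9, 1.3, 1.7, 2.1, 2.5, 2.9, 3.3, 3.7, 4.1.
f(0.5) = 8/9, f(0.9) = 40/49, f(1.3) = 40/53, f(1.7) = 40/57, f(2.1) = 40/61, f(2.5) = 8/13, f(2.9) = 40/69, f(3.3) = 40/73, f(3.7) = 40/77, f(4.1) = 40/81.
Sum = Δs · [f(0.5) + f(0.9) + f(1.3) + ...].
Sum ≈ 2.630.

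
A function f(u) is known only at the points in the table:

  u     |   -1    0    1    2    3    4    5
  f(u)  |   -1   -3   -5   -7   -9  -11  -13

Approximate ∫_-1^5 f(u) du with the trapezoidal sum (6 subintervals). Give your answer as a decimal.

-42

Δu = 1.
T_6 = (1/2)·[(-1) + 2·(-3) + 2·(-5) + 2·(-7) + 2·(-9) + 2·(-11) + (-13)] = -42.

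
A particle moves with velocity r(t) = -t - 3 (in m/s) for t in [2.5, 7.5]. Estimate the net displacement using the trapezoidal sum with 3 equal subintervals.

-40

Δt = (7.5 − 2.5)/3 = 5/3.
r(2.5) = -5.5, r(25/6) = -43/6, r(35/6) = -53/6, r(7.5) = -10.5.
T_3 = (Δt/2)·[r(t_0) + 2r(t_1) + 2r(t_2) + r(t_3)].
Sum = -40.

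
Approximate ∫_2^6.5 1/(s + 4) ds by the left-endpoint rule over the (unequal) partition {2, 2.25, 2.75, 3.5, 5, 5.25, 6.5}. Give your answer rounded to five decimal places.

0.59569

Subinterval widths: 0.25, 0.5, 0.75, 1.5, 0.25, 1.25.
Left endpoints: 2, 2.25, 2.75, 3.5, 5, 5.25.
f(2) = 1/6, f(2.25) = 0.16, f(2.75) = 4/27, f(3.5) = 2/15, f(5) = 1/9, f(5.25) = 4/37.
Sum = Σ Δs_i · f(s_i).
Sum ≈ 0.59569.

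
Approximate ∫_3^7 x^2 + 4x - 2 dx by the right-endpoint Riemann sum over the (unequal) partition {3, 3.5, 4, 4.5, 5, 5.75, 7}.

Subinterval widths: 0.5, 0.5, 0.5, 0.5, 0.75, 1.25.
Right endpoints: 3.5, 4, 4.5, 5, 5.75, 7.
f(3.5) = 24.25, f(4) = 30, f(4.5) = 36.25, f(5) = 43, f(5.75) = 54.0625, f(7) = 75.
Sum = Σ Δx_i · f(x_i).
Sum = 201.046875.

201.046875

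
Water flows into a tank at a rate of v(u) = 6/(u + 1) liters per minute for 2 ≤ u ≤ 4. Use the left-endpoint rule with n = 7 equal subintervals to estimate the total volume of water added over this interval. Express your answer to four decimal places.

Δu = (4 − 2)/7 = 2/7.
Left endpoints: 2, 16/7, 18/7, 20/7, 22/7, 24/7, 26/7.
v(2) = 2, v(16/7) = 42/23, v(18/7) = 1.68, v(20/7) = 14/9, v(22/7) = 42/29, v(24/7) = 42/31, v(26/7) = 14/11.
Sum = Δu · [v(2) + v(16/7) + v(18/7) + ...].
Sum ≈ 3.1821.

3.1821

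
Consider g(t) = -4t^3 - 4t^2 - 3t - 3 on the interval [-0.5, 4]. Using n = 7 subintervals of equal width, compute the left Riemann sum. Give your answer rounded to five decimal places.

Δt = (4 − (-0.5))/7 = 9/14.
Left endpoints: -0.5, 1/7, 11/14, 10/7, 29/14, 19/7, 47/14.
g(-0.5) = -2, g(1/7) = -1208/343, g(11/14) = -3350/343, g(10/7) = -9299/343, g(29/14) = -21242/343, g(19/7) = -41366/343, g(47/14) = -71858/343.
Sum = Δt · [g(-0.5) + g(1/7) + g(11/14) + ...].
Sum ≈ -279.27551.

-279.27551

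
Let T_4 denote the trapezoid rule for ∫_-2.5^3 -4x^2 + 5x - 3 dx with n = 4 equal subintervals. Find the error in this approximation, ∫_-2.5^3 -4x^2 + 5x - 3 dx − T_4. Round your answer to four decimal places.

Exact integral: ∫_-2.5^3 f(x) dx ≈ -66.458333.
T_4 = -73.390625.
Error ≈ -66.458333 − (-73.390625) ≈ 6.9323.

6.9323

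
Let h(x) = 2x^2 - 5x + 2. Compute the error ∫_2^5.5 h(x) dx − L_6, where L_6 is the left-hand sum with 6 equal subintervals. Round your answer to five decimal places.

9.81134

Exact integral: ∫_2^5.5 h(x) dx ≈ 46.9583333.
L_6 ≈ 37.1469907.
Error ≈ 46.9583333 − 37.1469907 ≈ 9.81134.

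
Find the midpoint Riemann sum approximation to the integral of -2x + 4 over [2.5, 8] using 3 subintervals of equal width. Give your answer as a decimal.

-35.75

Δx = (8 − 2.5)/3 = 11/6.
Midpoints: 41/12, 5.25, 85/12.
f(41/12) = -17/6, f(5.25) = -6.5, f(85/12) = -61/6.
Sum = Δx · [f(41/12) + f(5.25) + f(85/12)].
Sum = -35.75.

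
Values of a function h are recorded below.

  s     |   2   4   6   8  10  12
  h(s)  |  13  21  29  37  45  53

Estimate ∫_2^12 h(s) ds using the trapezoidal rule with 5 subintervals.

Δs = 2.
T_5 = (2/2)·[13 + 2·21 + 2·29 + 2·37 + 2·45 + 53] = 330.

330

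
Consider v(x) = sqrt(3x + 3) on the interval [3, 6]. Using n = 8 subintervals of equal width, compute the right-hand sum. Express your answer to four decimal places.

12.3562

Δx = (6 − 3)/8 = 0.375.
Right endpoints: 3.375, 3.75, 4.125, 4.5, 4.875, 5.25, 5.625, 6.
v(3.375) ≈ 3.6228, v(3.75) ≈ 3.7749, v(4.125) ≈ 3.9211, v(4.5) ≈ 4.0620, v(4.875) ≈ 4.1982, v(5.25) ≈ 4.3301, v(5.625) ≈ 4.4581, v(6) ≈ 4.5826.
Sum = Δx · [v(3.375) + v(3.75) + v(4.125) + ...].
Sum ≈ 12.3562.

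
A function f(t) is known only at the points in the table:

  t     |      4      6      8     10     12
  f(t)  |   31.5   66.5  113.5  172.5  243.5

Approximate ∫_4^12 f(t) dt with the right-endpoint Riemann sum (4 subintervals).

Δt = 2.
Sum = 2·[66.5 + 113.5 + 172.5 + 243.5] = 1192.

1192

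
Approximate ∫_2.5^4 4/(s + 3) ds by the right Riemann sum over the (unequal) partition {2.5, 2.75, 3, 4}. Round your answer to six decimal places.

0.912008

Subinterval widths: 0.25, 0.25, 1.
Right endpoints: 2.75, 3, 4.
f(2.75) = 16/23, f(3) = 2/3, f(4) = 4/7.
Sum = Σ Δs_i · f(s_i).
Sum ≈ 0.912008.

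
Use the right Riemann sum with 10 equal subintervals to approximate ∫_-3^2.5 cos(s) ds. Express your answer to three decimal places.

0.773

Δs = (2.5 − (-3))/10 = 0.55.
Right endpoints: -2.45, -1.9, -1.35, -0.8, -0.25, 0.3, 0.85, 1.4, 1.95, 2.5.
f(-2.45) ≈ -0.770, f(-1.9) ≈ -0.323, f(-1.35) ≈ 0.219, f(-0.8) ≈ 0.697, f(-0.25) ≈ 0.969, f(0.3) ≈ 0.955, f(0.85) ≈ 0.660, f(1.4) ≈ 0.170, f(1.95) ≈ -0.370, f(2.5) ≈ -0.801.
Sum = Δs · [f(-2.45) + f(-1.9) + f(-1.35) + ...].
Sum ≈ 0.773.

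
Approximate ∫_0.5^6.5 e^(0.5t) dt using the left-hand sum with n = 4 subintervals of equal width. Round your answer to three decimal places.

Δt = (6.5 − 0.5)/4 = 1.5.
Left endpoints: 0.5, 2, 3.5, 5.
f(0.5) ≈ 1.284, f(2) ≈ 2.718, f(3.5) ≈ 5.755, f(5) ≈ 12.182.
Sum = Δt · [f(0.5) + f(2) + f(3.5) + f(5)].
Sum ≈ 32.909.

32.909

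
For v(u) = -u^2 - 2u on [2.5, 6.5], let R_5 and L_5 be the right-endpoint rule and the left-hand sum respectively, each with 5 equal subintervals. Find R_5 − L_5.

-35.2

R_5 = -140.36.
L_5 = -105.16.
R_5 − L_5 = -35.2.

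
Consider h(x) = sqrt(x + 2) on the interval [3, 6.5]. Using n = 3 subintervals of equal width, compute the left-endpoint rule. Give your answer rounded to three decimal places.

8.665

Δx = (6.5 − 3)/3 = 7/6.
Left endpoints: 3, 25/6, 16/3.
h(3) ≈ 2.236, h(25/6) ≈ 2.483, h(16/3) ≈ 2.708.
Sum = Δx · [h(3) + h(25/6) + h(16/3)].
Sum ≈ 8.665.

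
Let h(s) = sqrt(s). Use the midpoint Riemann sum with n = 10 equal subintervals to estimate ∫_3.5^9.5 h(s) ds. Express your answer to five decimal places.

15.15695

Δs = (9.5 − 3.5)/10 = 0.6.
Midpoints: 3.8, 4.4, 5, 5.6, 6.2, 6.8, 7.4, 8, 8.6, 9.2.
h(3.8) ≈ 1.94936, h(4.4) ≈ 2.09762, h(5) ≈ 2.23607, h(5.6) ≈ 2.36643, h(6.2) ≈ 2.48998, h(6.8) ≈ 2.60768, h(7.4) ≈ 2.72029, h(8) ≈ 2.82843, h(8.6) ≈ 2.93258, h(9.2) ≈ 3.03315.
Sum = Δs · [h(3.8) + h(4.4) + h(5) + ...].
Sum ≈ 15.15695.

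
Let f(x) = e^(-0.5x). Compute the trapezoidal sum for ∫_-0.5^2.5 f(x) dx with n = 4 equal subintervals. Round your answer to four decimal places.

Δx = (2.5 − (-0.5))/4 = 0.75.
f(-0.5) ≈ 1.2840, f(0.25) ≈ 0.8825, f(1) ≈ 0.6065, f(1.75) ≈ 0.4169, f(2.5) ≈ 0.2865.
T_4 = (Δx/2)·[f(x_0) + 2f(x_1) + 2f(x_2) + 2f(x_3) + f(x_4)].
Sum ≈ 2.0184.

2.0184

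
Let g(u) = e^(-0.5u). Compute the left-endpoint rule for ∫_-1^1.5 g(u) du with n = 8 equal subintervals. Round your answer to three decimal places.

2.541

Δu = (1.5 − (-1))/8 = 0.3125.
Left endpoints: -1, -0.6875, -0.375, -0.0625, 0.25, 0.5625, 0.875, 1.1875.
g(-1) ≈ 1.649, g(-0.6875) ≈ 1.410, g(-0.375) ≈ 1.206, g(-0.0625) ≈ 1.032, g(0.25) ≈ 0.882, g(0.5625) ≈ 0.755, g(0.875) ≈ 0.646, g(1.1875) ≈ 0.552.
Sum = Δu · [g(-1) + g(-0.6875) + g(-0.375) + ...].
Sum ≈ 2.541.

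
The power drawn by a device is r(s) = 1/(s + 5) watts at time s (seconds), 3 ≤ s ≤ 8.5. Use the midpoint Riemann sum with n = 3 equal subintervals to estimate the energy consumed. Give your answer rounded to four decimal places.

Δs = (8.5 − 3)/3 = 11/6.
Midpoints: 47/12, 5.75, 91/12.
r(47/12) = 12/107, r(5.75) = 4/43, r(91/12) = 12/151.
Sum = Δs · [r(47/12) + r(5.75) + r(91/12)].
Sum ≈ 0.5218.

0.5218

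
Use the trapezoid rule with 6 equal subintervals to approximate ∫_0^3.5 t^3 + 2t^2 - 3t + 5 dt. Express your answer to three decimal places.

66.663

Δt = (3.5 − 0)/6 = 7/12.
f(0) = 5, f(7/12) = 7135/1728, f(7/6) = 1255/216, f(1.75) = 11.234375, f(7/3) = 583/27, f(35/12) = 65795/1728, f(3.5) = 61.875.
T_6 = (Δt/2)·[f(t_0) + 2f(t_1) + ... + 2f(t_{5}) + f(t_6)].
Sum ≈ 66.663.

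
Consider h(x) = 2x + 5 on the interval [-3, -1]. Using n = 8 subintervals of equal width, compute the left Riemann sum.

Δx = (-1 − (-3))/8 = 0.25.
Left endpoints: -3, -2.75, -2.5, -2.25, -2, -1.75, -1.5, -1.25.
h(-3) = -1, h(-2.75) = -0.5, h(-2.5) = 0, h(-2.25) = 0.5, h(-2) = 1, h(-1.75) = 1.5, h(-1.5) = 2, h(-1.25) = 2.5.
Sum = Δx · [h(-3) + h(-2.75) + h(-2.5) + ...].
Sum = 1.5.

1.5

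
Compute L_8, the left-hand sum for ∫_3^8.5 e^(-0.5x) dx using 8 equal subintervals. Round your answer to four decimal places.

0.4936

Δx = (8.5 − 3)/8 = 0.6875.
Left endpoints: 3, 3.6875, 4.375, 5.0625, 5.75, 6.4375, 7.125, 7.8125.
f(3) ≈ 0.2231, f(3.6875) ≈ 0.1582, f(4.375) ≈ 0.1122, f(5.0625) ≈ 0.0796, f(5.75) ≈ 0.0564, f(6.4375) ≈ 0.0400, f(7.125) ≈ 0.0284, f(7.8125) ≈ 0.0201.
Sum = Δx · [f(3) + f(3.6875) + f(4.375) + ...].
Sum ≈ 0.4936.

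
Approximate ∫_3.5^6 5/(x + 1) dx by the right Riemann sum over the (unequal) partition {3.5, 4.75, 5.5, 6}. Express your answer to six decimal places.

Subinterval widths: 1.25, 0.75, 0.5.
Right endpoints: 4.75, 5.5, 6.
f(4.75) = 20/23, f(5.5) = 10/13, f(6) = 5/7.
Sum = Σ Δx_i · f(x_i).
Sum ≈ 2.021022.

2.021022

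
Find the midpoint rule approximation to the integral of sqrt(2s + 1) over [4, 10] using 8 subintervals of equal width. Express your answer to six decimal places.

23.080724

Δs = (10 − 4)/8 = 0.75.
Midpoints: 4.375, 5.125, 5.875, 6.625, 7.375, 8.125, 8.875, 9.625.
f(4.375) ≈ 3.122499, f(5.125) ≈ 3.354102, f(5.875) ≈ 3.570714, f(6.625) ≈ 3.774917, f(7.375) ≈ 3.968627, f(8.125) ≈ 4.153312, f(8.875) ≈ 4.330127, f(9.625) ≈ 4.500000.
Sum = Δs · [f(4.375) + f(5.125) + f(5.875) + ...].
Sum ≈ 23.080724.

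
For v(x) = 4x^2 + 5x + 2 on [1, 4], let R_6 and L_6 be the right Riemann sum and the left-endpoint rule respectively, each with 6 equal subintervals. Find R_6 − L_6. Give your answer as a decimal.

37.5

R_6 = 146.75.
L_6 = 109.25.
R_6 − L_6 = 37.5.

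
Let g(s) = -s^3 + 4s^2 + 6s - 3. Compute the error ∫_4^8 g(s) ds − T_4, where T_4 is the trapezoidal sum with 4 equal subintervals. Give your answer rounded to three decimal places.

9.333

Exact integral: ∫_4^8 g(s) ds ≈ -230.66667.
T_4 = -240.
Error ≈ -230.66667 − (-240) ≈ 9.333.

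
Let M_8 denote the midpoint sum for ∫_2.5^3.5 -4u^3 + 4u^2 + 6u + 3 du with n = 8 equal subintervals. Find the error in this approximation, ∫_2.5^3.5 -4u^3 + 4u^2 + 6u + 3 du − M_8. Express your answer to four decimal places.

-0.0417

Exact integral: ∫_2.5^3.5 f(u) du ≈ -53.666667.
M_8 = -53.625.
Error ≈ -53.666667 − (-53.625) ≈ -0.0417.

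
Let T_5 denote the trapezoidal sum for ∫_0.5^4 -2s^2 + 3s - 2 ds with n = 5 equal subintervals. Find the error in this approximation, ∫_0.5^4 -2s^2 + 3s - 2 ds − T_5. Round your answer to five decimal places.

Exact integral: ∫_0.5^4 f(s) ds ≈ -25.9583333.
T_5 = -26.53.
Error ≈ -25.9583333 − (-26.53) ≈ 0.57167.

0.57167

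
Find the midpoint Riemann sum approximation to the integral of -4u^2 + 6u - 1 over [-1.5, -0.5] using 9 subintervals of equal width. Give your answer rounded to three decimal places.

Δu = (-0.5 − (-1.5))/9 = 1/9.
Midpoints: -13/9, -4/3, -11/9, -10/9, -1, -8/9, -7/9, -2/3, -5/9.
f(-13/9) = -1459/81, f(-4/3) = -145/9, f(-11/9) = -1159/81, f(-10/9) = -1021/81, f(-1) = -11, f(-8/9) = -769/81, f(-7/9) = -655/81, f(-2/3) = -61/9, f(-5/9) = -451/81.
Sum = Δu · [f(-13/9) + f(-4/3) + f(-11/9) + ...].
Sum ≈ -11.329.

-11.329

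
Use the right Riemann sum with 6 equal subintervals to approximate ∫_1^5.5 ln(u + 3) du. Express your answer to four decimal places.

8.4219

Δu = (5.5 − 1)/6 = 0.75.
Right endpoints: 1.75, 2.5, 3.25, 4, 4.75, 5.5.
f(1.75) ≈ 1.5581, f(2.5) ≈ 1.7047, f(3.25) ≈ 1.8326, f(4) ≈ 1.9459, f(4.75) ≈ 2.0477, f(5.5) ≈ 2.1401.
Sum = Δu · [f(1.75) + f(2.5) + f(3.25) + ...].
Sum ≈ 8.4219.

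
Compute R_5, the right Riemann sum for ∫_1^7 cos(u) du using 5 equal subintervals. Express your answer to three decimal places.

Δu = (7 − 1)/5 = 1.2.
Right endpoints: 2.2, 3.4, 4.6, 5.8, 7.
f(2.2) ≈ -0.589, f(3.4) ≈ -0.967, f(4.6) ≈ -0.112, f(5.8) ≈ 0.886, f(7) ≈ 0.754.
Sum = Δu · [f(2.2) + f(3.4) + f(4.6) + f(5.8) + f(7)].
Sum ≈ -0.034.

-0.034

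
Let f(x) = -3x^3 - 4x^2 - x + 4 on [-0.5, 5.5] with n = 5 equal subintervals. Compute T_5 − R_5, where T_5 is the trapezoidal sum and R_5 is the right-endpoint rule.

375.3

T_5 = -937.41.
R_5 = -1312.71.
T_5 − R_5 = 375.3.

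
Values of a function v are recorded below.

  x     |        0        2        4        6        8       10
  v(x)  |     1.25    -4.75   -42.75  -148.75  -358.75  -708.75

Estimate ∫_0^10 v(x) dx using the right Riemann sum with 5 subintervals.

Δx = 2.
Sum = 2·[(-4.75) + (-42.75) + (-148.75) + (-358.75) + (-708.75)] = -2527.5.

-2527.5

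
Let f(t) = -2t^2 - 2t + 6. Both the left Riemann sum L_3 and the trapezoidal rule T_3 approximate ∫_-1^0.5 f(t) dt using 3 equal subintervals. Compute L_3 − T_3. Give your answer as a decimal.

0.375

L_3 = 9.25.
T_3 = 8.875.
L_3 − T_3 = 0.375.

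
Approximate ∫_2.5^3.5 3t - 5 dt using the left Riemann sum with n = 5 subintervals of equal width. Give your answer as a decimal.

3.7

Δt = (3.5 − 2.5)/5 = 0.2.
Left endpoints: 2.5, 2.7, 2.9, 3.1, 3.3.
f(2.5) = 2.5, f(2.7) = 3.1, f(2.9) = 3.7, f(3.1) = 4.3, f(3.3) = 4.9.
Sum = Δt · [f(2.5) + f(2.7) + f(2.9) + f(3.1) + f(3.3)].
Sum = 3.7.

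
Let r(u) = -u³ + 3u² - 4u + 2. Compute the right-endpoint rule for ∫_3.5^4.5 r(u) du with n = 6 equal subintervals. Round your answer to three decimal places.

Δu = (4.5 − 3.5)/6 = 1/6.
Right endpoints: 11/3, 23/6, 4, 25/6, 13/3, 4.5.
r(11/3) = -584/27, r(23/6) = -5525/216, r(4) = -30, r(25/6) = -7543/216, r(13/3) = -1090/27, r(4.5) = -46.375.
Sum = Δu · [r(11/3) + r(23/6) + r(4) + ...].
Sum ≈ -33.146.

-33.146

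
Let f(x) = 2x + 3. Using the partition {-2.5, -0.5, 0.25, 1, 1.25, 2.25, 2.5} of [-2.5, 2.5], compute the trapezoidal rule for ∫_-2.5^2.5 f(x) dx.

Subinterval widths: 2, 0.75, 0.75, 0.25, 1, 0.25.
f(-2.5) = -2, f(-0.5) = 2, f(0.25) = 3.5, f(1) = 5, f(1.25) = 5.5, f(2.25) = 7.5, f(2.5) = 8.
On each subinterval the trapezoid contributes (Δx_i/2)·[f(x_{i-1}) + f(x_i)].
Sum = 15.

15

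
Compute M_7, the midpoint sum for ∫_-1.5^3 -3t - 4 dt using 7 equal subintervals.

Δt = (3 − (-1.5))/7 = 9/14.
Midpoints: -33/28, -15/28, 3/28, 0.75, 39/28, 57/28, 75/28.
f(-33/28) = -13/28, f(-15/28) = -67/28, f(3/28) = -121/28, f(0.75) = -6.25, f(39/28) = -229/28, f(57/28) = -283/28, f(75/28) = -337/28.
Sum = Δt · [f(-33/28) + f(-15/28) + f(3/28) + ...].
Sum = -28.125.

-28.125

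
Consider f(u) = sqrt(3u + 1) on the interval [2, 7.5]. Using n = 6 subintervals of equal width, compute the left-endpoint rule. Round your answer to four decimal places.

20.1729

Δu = (7.5 − 2)/6 = 11/12.
Left endpoints: 2, 35/12, 23/6, 4.75, 17/3, 79/12.
f(2) ≈ 2.6458, f(35/12) ≈ 3.1225, f(23/6) ≈ 3.5355, f(4.75) ≈ 3.9051, f(17/3) ≈ 4.2426, f(79/12) ≈ 4.5552.
Sum = Δu · [f(2) + f(35/12) + f(23/6) + ...].
Sum ≈ 20.1729.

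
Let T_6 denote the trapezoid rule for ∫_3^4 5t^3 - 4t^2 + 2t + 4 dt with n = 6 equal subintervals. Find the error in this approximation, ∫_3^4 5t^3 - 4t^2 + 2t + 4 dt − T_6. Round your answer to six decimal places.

-0.224537

Exact integral: ∫_3^4 f(t) dt ≈ 180.41666667.
T_6 ≈ 180.64120370.
Error ≈ 180.41666667 − 180.64120370 ≈ -0.224537.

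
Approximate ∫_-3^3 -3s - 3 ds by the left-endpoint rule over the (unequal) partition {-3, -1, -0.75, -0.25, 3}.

Subinterval widths: 2, 0.25, 0.5, 3.25.
Left endpoints: -3, -1, -0.75, -0.25.
f(-3) = 6, f(-1) = 0, f(-0.75) = -0.75, f(-0.25) = -2.25.
Sum = Σ Δs_i · f(s_i).
Sum = 4.3125.

4.3125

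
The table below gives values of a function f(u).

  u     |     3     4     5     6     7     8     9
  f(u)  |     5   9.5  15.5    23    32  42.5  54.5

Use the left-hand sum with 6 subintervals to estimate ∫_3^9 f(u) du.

127.5

Δu = 1.
Sum = 1·[5 + 9.5 + 15.5 + 23 + 32 + 42.5] = 127.5.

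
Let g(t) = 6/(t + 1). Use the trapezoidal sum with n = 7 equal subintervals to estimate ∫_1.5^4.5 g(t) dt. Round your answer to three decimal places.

4.742

Δt = (4.5 − 1.5)/7 = 3/7.
g(1.5) = 2.4, g(27/14) = 84/41, g(33/14) = 84/47, g(39/14) = 84/53, g(45/14) = 84/59, g(51/14) = 84/65, g(57/14) = 84/71, g(4.5) = 12/11.
T_7 = (Δt/2)·[g(t_0) + 2g(t_1) + ... + 2g(t_{6}) + g(t_7)].
Sum ≈ 4.742.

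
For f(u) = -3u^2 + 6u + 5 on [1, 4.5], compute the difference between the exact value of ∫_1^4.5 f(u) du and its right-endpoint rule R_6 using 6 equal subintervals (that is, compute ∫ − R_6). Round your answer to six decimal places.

Exact integral: ∫_1^4.5 f(u) du = -14.875.
R_6 ≈ -26.18923611.
Error ≈ -14.875 − (-26.18923611) ≈ 11.314236.

11.314236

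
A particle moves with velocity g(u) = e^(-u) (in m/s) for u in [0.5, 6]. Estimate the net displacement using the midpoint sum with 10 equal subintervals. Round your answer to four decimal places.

0.5965

Δu = (6 − 0.5)/10 = 0.55.
Midpoints: 0.775, 1.325, 1.875, 2.425, 2.975, 3.525, 4.075, 4.625, 5.175, 5.725.
g(0.775) ≈ 0.4607, g(1.325) ≈ 0.2658, g(1.875) ≈ 0.1534, g(2.425) ≈ 0.0885, g(2.975) ≈ 0.0510, g(3.525) ≈ 0.0295, g(4.075) ≈ 0.0170, g(4.625) ≈ 0.0098, g(5.175) ≈ 0.0057, g(5.725) ≈ 0.0033.
Sum = Δu · [g(0.775) + g(1.325) + g(1.875) + ...].
Sum ≈ 0.5965.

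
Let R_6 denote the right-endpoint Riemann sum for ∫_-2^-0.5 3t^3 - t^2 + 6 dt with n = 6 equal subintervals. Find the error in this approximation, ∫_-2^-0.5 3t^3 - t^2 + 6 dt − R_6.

Exact integral: ∫_-2^-0.5 f(t) dt = -5.578125.
R_6 = -2.34765625.
Error = -5.578125 − (-2.34765625) = -3.23046875.

-3.23046875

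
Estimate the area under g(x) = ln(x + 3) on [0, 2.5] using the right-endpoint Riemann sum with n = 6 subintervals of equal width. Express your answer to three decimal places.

Δx = (2.5 − 0)/6 = 5/12.
Right endpoints: 5/12, 5/6, 1.25, 5/3, 25/12, 2.5.
g(5/12) ≈ 1.229, g(5/6) ≈ 1.344, g(1.25) ≈ 1.447, g(5/3) ≈ 1.540, g(25/12) ≈ 1.626, g(2.5) ≈ 1.705.
Sum = Δx · [g(5/12) + g(5/6) + g(1.25) + ...].
Sum ≈ 3.704.

3.704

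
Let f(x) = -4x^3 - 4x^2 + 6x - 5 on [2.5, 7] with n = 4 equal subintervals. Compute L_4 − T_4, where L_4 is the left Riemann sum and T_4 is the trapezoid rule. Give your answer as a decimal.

L_4 = -1932.99609375.
T_4 = -2750.58984375.
L_4 − T_4 = 817.59375.

817.59375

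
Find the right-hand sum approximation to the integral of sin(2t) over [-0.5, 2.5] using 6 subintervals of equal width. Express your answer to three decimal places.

0.088

Δt = (2.5 − (-0.5))/6 = 0.5.
Right endpoints: 0, 0.5, 1, 1.5, 2, 2.5.
f(0) ≈ 0.000, f(0.5) ≈ 0.841, f(1) ≈ 0.909, f(1.5) ≈ 0.141, f(2) ≈ -0.757, f(2.5) ≈ -0.959.
Sum = Δt · [f(0) + f(0.5) + f(1) + ...].
Sum ≈ 0.088.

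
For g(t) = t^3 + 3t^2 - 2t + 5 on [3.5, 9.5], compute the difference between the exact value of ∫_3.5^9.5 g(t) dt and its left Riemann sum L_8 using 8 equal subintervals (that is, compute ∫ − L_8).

Exact integral: ∫_3.5^9.5 g(t) dt = 2765.25.
L_8 = 2389.21875.
Error = 2765.25 − 2389.21875 = 376.03125.

376.03125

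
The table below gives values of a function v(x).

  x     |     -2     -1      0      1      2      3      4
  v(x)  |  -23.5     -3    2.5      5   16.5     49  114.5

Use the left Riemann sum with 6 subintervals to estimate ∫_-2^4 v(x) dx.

Δx = 1.
Sum = 1·[(-23.5) + (-3) + 2.5 + 5 + 16.5 + 49] = 46.5.

46.5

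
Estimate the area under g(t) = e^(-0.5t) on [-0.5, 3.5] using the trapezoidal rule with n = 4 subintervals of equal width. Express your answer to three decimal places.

Δt = (3.5 − (-0.5))/4 = 1.
g(-0.5) ≈ 1.284, g(0.5) ≈ 0.779, g(1.5) ≈ 0.472, g(2.5) ≈ 0.287, g(3.5) ≈ 0.174.
T_4 = (Δt/2)·[g(t_0) + 2g(t_1) + 2g(t_2) + 2g(t_3) + g(t_4)].
Sum ≈ 2.267.

2.267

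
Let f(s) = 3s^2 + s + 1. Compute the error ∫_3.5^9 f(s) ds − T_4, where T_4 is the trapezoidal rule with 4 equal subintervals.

Exact integral: ∫_3.5^9 f(s) ds = 726.
T_4 = 731.19921875.
Error = 726 − 731.19921875 = -5.19921875.

-5.19921875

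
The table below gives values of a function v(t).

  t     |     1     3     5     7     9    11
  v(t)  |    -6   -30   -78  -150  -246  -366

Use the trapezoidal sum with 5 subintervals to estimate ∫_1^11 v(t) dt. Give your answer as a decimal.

-1380

Δt = 2.
T_5 = (2/2)·[(-6) + 2·(-30) + 2·(-78) + 2·(-150) + 2·(-246) + (-366)] = -1380.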